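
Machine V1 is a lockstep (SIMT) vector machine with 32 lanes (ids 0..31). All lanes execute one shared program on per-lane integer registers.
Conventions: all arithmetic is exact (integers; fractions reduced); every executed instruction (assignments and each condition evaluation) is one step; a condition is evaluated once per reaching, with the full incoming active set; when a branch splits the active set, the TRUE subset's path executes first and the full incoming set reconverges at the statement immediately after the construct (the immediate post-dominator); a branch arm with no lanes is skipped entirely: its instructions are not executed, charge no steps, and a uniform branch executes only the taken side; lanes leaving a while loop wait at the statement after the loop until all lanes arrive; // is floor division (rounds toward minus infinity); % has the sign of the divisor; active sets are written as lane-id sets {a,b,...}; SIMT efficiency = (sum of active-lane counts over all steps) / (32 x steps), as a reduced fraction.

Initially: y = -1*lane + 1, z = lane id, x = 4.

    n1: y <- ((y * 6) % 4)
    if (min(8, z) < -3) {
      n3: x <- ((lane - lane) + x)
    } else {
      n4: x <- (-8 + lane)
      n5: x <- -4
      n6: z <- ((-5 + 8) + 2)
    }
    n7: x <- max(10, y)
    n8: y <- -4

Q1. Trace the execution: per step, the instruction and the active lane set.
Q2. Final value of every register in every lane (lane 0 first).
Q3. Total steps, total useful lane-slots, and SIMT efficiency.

step 0: y <- ((y * 6) % 4)           {0,1,2,3,4,5,6,7,8,9,10,11,12,13,14,15,16,17,18,19,20,21,22,23,24,25,26,27,28,29,30,31}
step 1: eval (min(8, z) < -3)        {0,1,2,3,4,5,6,7,8,9,10,11,12,13,14,15,16,17,18,19,20,21,22,23,24,25,26,27,28,29,30,31}
step 2: x <- (-8 + lane)             {0,1,2,3,4,5,6,7,8,9,10,11,12,13,14,15,16,17,18,19,20,21,22,23,24,25,26,27,28,29,30,31}
step 3: x <- -4                      {0,1,2,3,4,5,6,7,8,9,10,11,12,13,14,15,16,17,18,19,20,21,22,23,24,25,26,27,28,29,30,31}
step 4: z <- ((-5 + 8) + 2)          {0,1,2,3,4,5,6,7,8,9,10,11,12,13,14,15,16,17,18,19,20,21,22,23,24,25,26,27,28,29,30,31}
step 5: x <- max(10, y)              {0,1,2,3,4,5,6,7,8,9,10,11,12,13,14,15,16,17,18,19,20,21,22,23,24,25,26,27,28,29,30,31}
step 6: y <- -4                      {0,1,2,3,4,5,6,7,8,9,10,11,12,13,14,15,16,17,18,19,20,21,22,23,24,25,26,27,28,29,30,31}

Answer: 7 steps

y: -4,-4,-4,-4,-4,-4,-4,-4,-4,-4,-4,-4,-4,-4,-4,-4,-4,-4,-4,-4,-4,-4,-4,-4,-4,-4,-4,-4,-4,-4,-4,-4
z: 5,5,5,5,5,5,5,5,5,5,5,5,5,5,5,5,5,5,5,5,5,5,5,5,5,5,5,5,5,5,5,5
x: 10,10,10,10,10,10,10,10,10,10,10,10,10,10,10,10,10,10,10,10,10,10,10,10,10,10,10,10,10,10,10,10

steps = 7; useful = 224; efficiency = 224/224 = 1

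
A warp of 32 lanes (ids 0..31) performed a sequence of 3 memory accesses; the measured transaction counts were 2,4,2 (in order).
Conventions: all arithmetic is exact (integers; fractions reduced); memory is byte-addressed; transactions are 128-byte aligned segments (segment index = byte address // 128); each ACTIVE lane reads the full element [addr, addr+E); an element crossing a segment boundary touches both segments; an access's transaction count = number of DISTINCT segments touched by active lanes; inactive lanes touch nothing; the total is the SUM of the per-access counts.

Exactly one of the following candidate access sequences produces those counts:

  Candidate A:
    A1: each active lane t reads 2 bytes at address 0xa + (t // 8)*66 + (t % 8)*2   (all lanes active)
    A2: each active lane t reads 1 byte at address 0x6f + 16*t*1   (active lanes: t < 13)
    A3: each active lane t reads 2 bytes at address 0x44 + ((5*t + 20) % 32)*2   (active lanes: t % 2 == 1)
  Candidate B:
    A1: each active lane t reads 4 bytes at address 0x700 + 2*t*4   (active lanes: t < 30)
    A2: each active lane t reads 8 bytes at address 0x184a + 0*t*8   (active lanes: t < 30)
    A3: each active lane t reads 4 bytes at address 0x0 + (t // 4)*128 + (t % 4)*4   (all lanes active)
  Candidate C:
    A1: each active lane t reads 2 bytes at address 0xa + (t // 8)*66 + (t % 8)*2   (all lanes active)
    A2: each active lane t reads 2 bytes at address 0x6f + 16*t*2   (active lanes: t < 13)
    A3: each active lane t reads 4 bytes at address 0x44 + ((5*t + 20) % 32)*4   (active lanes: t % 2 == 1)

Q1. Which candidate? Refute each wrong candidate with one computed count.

A: A2 gives 3 transactions, not 4
B: A2 gives 1 transaction, not 4
C: all counts match (2,4,2)

Answer: C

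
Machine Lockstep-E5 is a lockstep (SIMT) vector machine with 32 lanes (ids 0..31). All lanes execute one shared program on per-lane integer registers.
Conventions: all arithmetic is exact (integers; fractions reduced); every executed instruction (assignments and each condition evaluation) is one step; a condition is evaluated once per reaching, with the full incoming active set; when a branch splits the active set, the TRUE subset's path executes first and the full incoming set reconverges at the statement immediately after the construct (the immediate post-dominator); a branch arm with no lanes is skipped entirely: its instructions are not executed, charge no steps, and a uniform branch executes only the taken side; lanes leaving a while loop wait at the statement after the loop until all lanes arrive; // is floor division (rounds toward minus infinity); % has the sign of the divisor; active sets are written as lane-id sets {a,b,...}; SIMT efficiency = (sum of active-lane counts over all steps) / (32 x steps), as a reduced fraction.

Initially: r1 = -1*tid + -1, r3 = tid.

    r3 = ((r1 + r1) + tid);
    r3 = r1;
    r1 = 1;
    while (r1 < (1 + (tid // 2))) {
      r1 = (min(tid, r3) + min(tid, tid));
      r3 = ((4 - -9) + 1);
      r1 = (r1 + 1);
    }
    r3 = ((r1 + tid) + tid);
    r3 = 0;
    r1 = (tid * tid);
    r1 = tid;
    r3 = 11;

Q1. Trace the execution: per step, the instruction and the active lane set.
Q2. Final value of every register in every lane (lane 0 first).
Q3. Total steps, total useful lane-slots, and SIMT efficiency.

step 0: r3 <- ((r1 + r1) + tid)      {0,1,2,3,4,5,6,7,8,9,10,11,12,13,14,15,16,17,18,19,20,21,22,23,24,25,26,27,28,29,30,31}
step 1: r3 <- r1                     {0,1,2,3,4,5,6,7,8,9,10,11,12,13,14,15,16,17,18,19,20,21,22,23,24,25,26,27,28,29,30,31}
step 2: r1 <- 1                      {0,1,2,3,4,5,6,7,8,9,10,11,12,13,14,15,16,17,18,19,20,21,22,23,24,25,26,27,28,29,30,31}
step 3: eval (r1 < (1 + (tid // 2))) {0,1,2,3,4,5,6,7,8,9,10,11,12,13,14,15,16,17,18,19,20,21,22,23,24,25,26,27,28,29,30,31}
step 4: r1 <- (min(tid, r3) + min(tid, tid)) {2,3,4,5,6,7,8,9,10,11,12,13,14,15,16,17,18,19,20,21,22,23,24,25,26,27,28,29,30,31}
step 5: r3 <- ((4 - -9) + 1)         {2,3,4,5,6,7,8,9,10,11,12,13,14,15,16,17,18,19,20,21,22,23,24,25,26,27,28,29,30,31}
step 6: r1 <- (r1 + 1)               {2,3,4,5,6,7,8,9,10,11,12,13,14,15,16,17,18,19,20,21,22,23,24,25,26,27,28,29,30,31}
step 7: eval (r1 < (1 + (tid // 2))) {2,3,4,5,6,7,8,9,10,11,12,13,14,15,16,17,18,19,20,21,22,23,24,25,26,27,28,29,30,31}
step 8: r1 <- (min(tid, r3) + min(tid, tid)) {2,3,4,5,6,7,8,9,10,11,12,13,14,15,16,17,18,19,20,21,22,23,24,25,26,27,28,29,30,31}
step 9: r3 <- ((4 - -9) + 1)         {2,3,4,5,6,7,8,9,10,11,12,13,14,15,16,17,18,19,20,21,22,23,24,25,26,27,28,29,30,31}
step 10: r1 <- (r1 + 1)               {2,3,4,5,6,7,8,9,10,11,12,13,14,15,16,17,18,19,20,21,22,23,24,25,26,27,28,29,30,31}
step 11: eval (r1 < (1 + (tid // 2))) {2,3,4,5,6,7,8,9,10,11,12,13,14,15,16,17,18,19,20,21,22,23,24,25,26,27,28,29,30,31}
step 12: r3 <- ((r1 + tid) + tid)     {0,1,2,3,4,5,6,7,8,9,10,11,12,13,14,15,16,17,18,19,20,21,22,23,24,25,26,27,28,29,30,31}
step 13: r3 <- 0                      {0,1,2,3,4,5,6,7,8,9,10,11,12,13,14,15,16,17,18,19,20,21,22,23,24,25,26,27,28,29,30,31}
step 14: r1 <- (tid * tid)            {0,1,2,3,4,5,6,7,8,9,10,11,12,13,14,15,16,17,18,19,20,21,22,23,24,25,26,27,28,29,30,31}
step 15: r1 <- tid                    {0,1,2,3,4,5,6,7,8,9,10,11,12,13,14,15,16,17,18,19,20,21,22,23,24,25,26,27,28,29,30,31}
step 16: r3 <- 11                     {0,1,2,3,4,5,6,7,8,9,10,11,12,13,14,15,16,17,18,19,20,21,22,23,24,25,26,27,28,29,30,31}

Answer: 17 steps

r1: 0,1,2,3,4,5,6,7,8,9,10,11,12,13,14,15,16,17,18,19,20,21,22,23,24,25,26,27,28,29,30,31
r3: 11,11,11,11,11,11,11,11,11,11,11,11,11,11,11,11,11,11,11,11,11,11,11,11,11,11,11,11,11,11,11,11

steps = 17; useful = 528; efficiency = 528/544 = 33/34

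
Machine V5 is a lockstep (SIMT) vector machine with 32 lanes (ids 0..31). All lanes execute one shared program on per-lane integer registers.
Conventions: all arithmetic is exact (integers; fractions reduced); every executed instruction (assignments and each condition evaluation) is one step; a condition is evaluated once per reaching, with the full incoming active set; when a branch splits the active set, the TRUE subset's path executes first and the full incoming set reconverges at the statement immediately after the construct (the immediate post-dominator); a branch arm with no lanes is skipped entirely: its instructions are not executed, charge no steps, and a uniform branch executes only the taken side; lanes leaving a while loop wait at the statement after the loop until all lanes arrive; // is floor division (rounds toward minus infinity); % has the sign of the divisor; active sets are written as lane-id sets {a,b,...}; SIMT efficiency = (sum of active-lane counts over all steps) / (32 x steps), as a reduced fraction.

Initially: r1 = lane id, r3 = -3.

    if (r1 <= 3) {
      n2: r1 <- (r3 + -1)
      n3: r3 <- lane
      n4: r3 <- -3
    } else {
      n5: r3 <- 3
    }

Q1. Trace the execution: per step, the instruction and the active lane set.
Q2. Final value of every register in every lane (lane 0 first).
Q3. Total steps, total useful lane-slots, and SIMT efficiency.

step 0: eval (r1 <= 3)               {0,1,2,3,4,5,6,7,8,9,10,11,12,13,14,15,16,17,18,19,20,21,22,23,24,25,26,27,28,29,30,31}
step 1: r1 <- (r3 + -1)              {0,1,2,3}
step 2: r3 <- lane                   {0,1,2,3}
step 3: r3 <- -3                     {0,1,2,3}
step 4: r3 <- 3                      {4,5,6,7,8,9,10,11,12,13,14,15,16,17,18,19,20,21,22,23,24,25,26,27,28,29,30,31}

Answer: 5 steps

r1: -4,-4,-4,-4,4,5,6,7,8,9,10,11,12,13,14,15,16,17,18,19,20,21,22,23,24,25,26,27,28,29,30,31
r3: -3,-3,-3,-3,3,3,3,3,3,3,3,3,3,3,3,3,3,3,3,3,3,3,3,3,3,3,3,3,3,3,3,3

steps = 5; useful = 72; efficiency = 72/160 = 9/20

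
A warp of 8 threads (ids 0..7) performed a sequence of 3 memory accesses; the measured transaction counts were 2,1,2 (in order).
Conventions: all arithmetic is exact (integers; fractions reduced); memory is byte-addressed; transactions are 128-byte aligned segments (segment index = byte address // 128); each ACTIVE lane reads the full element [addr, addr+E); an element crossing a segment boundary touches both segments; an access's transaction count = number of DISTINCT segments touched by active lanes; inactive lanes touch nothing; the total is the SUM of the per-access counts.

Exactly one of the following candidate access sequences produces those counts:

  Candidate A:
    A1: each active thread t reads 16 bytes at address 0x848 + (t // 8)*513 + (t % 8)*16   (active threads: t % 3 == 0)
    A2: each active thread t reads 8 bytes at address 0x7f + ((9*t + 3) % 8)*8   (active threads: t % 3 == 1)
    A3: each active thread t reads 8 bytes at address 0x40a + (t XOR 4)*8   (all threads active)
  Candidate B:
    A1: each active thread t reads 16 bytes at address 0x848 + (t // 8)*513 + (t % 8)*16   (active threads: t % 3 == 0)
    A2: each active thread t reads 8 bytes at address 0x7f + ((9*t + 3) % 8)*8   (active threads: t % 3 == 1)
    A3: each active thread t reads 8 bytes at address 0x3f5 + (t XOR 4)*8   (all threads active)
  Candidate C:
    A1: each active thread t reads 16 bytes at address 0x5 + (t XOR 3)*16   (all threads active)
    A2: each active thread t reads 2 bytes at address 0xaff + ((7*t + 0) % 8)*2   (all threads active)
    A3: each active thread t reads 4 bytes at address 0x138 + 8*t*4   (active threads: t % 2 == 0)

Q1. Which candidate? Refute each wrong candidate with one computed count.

A: A3 gives 1 transaction, not 2
C: A2 gives 2 transactions, not 1
B: all counts match (2,1,2)

Answer: B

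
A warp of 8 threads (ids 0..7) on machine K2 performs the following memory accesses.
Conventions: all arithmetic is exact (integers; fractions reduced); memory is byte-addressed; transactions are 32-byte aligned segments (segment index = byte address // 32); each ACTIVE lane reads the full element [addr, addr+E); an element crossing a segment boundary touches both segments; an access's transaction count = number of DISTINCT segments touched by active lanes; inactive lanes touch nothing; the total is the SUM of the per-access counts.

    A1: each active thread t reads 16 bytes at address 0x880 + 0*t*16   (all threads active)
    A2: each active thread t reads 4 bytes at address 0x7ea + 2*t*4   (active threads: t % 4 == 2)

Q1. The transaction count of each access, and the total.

A1: 1 transaction
A2: 2 transactions

Answer: 1,2; total 3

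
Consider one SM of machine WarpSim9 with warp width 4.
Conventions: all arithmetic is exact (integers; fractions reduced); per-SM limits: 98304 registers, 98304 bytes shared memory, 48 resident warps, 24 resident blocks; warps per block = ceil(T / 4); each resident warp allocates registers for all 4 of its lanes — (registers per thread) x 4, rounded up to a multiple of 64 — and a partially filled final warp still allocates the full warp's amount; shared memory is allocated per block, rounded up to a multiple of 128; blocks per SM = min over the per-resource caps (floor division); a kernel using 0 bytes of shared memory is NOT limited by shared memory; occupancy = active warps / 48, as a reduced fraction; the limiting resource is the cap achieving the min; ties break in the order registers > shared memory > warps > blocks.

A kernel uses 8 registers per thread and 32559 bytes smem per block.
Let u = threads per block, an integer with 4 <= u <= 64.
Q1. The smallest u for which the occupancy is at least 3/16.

Answer: u = 9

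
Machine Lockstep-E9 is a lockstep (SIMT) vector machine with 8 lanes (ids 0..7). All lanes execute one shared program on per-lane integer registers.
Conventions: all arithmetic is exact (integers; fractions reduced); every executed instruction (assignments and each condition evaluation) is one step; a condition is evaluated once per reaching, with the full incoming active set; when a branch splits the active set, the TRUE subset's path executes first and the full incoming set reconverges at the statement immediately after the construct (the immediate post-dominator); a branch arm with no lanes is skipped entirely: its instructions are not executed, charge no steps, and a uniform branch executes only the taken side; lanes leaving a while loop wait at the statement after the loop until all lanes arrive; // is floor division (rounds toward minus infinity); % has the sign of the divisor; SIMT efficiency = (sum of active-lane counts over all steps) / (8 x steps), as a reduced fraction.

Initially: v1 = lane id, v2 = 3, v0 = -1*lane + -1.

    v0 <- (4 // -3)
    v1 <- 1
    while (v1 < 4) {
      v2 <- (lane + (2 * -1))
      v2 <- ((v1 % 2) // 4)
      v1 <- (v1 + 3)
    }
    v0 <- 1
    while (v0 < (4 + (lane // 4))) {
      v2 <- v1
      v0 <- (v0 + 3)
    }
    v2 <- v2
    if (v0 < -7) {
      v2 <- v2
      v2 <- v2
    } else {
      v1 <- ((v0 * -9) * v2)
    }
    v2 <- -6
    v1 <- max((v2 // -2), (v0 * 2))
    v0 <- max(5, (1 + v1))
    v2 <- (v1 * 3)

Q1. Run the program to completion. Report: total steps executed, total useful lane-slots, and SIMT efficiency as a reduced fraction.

Answer: 22 steps, 164 useful, 41/44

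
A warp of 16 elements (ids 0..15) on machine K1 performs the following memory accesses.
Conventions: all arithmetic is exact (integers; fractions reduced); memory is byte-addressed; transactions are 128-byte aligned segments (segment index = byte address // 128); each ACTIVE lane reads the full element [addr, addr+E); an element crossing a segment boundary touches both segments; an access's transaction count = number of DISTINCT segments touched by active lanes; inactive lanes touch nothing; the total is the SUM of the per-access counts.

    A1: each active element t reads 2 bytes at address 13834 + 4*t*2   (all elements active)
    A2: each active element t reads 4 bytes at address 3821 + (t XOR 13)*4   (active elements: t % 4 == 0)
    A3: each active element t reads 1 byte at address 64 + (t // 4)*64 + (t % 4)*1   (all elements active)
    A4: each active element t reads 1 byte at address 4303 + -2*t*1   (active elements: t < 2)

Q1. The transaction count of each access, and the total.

A1: 2 transactions
A2: 2 transactions
A3: 3 transactions
A4: 1 transaction

Answer: 2,2,3,1; total 8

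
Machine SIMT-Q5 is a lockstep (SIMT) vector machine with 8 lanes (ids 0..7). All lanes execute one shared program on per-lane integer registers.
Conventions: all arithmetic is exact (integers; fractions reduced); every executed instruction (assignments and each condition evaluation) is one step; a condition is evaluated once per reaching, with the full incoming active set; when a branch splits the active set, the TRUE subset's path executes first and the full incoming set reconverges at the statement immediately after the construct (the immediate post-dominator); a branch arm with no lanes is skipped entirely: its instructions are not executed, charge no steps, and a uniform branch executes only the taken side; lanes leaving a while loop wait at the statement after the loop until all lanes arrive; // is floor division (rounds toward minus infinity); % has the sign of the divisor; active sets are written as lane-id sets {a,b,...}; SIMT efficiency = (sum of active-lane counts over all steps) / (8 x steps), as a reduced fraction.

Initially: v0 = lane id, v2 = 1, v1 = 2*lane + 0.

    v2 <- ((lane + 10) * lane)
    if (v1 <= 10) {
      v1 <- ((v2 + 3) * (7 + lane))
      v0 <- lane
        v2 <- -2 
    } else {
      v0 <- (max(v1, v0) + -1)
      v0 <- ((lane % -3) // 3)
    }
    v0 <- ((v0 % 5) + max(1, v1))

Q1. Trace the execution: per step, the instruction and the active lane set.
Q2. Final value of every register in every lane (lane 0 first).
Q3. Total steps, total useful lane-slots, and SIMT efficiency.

step 0: v2 <- ((lane + 10) * lane)   {0,1,2,3,4,5,6,7}
step 1: eval (v1 <= 10)              {0,1,2,3,4,5,6,7}
step 2: v1 <- ((v2 + 3) * (7 + lane)) {0,1,2,3,4,5}
step 3: v0 <- lane                   {0,1,2,3,4,5}
step 4: v2 <- -2                     {0,1,2,3,4,5}
step 5: v0 <- (max(v1, v0) + -1)     {6,7}
step 6: v0 <- ((lane % -3) // 3)     {6,7}
step 7: v0 <- ((v0 % 5) + max(1, v1)) {0,1,2,3,4,5,6,7}

Answer: 8 steps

v0: 21,113,245,423,653,936,12,18
v2: -2,-2,-2,-2,-2,-2,96,119
v1: 21,112,243,420,649,936,12,14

steps = 8; useful = 46; efficiency = 46/64 = 23/32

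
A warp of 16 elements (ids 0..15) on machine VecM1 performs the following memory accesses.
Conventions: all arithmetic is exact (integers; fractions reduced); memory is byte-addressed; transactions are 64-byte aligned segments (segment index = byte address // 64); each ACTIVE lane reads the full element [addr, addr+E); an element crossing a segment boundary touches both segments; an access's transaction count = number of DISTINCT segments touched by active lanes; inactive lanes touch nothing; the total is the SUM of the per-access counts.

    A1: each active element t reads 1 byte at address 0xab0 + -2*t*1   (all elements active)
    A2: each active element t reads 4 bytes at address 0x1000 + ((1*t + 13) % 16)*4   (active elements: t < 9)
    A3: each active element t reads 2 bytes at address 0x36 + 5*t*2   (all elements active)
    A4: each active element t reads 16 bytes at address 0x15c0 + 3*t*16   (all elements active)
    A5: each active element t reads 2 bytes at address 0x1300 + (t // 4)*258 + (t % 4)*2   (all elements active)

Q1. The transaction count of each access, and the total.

A1: 1 transaction
A2: 1 transaction
A3: 4 transactions
A4: 12 transactions
A5: 4 transactions

Answer: 1,1,4,12,4; total 22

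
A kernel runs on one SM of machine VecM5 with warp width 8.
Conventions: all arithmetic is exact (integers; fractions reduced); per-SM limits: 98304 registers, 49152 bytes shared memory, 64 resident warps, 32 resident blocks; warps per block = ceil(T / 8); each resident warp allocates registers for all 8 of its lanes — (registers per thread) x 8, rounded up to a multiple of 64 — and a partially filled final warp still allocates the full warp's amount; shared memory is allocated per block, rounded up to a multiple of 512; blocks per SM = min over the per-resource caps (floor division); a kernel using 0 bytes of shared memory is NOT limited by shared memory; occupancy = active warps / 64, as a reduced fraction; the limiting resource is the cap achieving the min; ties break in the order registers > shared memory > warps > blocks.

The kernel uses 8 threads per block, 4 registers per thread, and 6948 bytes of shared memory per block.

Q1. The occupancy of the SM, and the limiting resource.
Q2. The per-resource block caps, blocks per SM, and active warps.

Answer: occupancy 3/32, limited by shared memory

registers: 1536 blocks
shared memory: 6 blocks
warps: 64 blocks
blocks: 32 blocks

Answer: 6 blocks, 6 active warps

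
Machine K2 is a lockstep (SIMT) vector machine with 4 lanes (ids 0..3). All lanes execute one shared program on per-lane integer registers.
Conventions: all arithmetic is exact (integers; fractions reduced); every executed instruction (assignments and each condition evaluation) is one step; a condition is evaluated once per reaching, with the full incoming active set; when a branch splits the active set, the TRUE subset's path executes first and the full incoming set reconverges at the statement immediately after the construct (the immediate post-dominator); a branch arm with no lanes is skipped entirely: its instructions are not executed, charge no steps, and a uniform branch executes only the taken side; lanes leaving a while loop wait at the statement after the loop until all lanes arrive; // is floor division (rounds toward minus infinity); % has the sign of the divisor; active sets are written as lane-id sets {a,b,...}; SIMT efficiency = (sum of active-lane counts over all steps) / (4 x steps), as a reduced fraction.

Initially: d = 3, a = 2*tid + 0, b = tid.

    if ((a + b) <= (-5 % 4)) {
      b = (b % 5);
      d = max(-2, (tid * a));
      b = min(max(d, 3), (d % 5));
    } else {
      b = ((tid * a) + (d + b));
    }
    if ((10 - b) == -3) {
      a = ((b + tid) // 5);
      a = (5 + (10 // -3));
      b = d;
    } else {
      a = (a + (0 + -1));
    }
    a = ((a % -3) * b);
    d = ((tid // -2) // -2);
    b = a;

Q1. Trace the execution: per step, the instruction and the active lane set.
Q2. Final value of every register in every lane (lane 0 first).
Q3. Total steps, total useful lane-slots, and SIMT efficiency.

step 0: eval ((a + b) <= (-5 % 4))   {0,1,2,3}
step 1: b <- (b % 5)                 {0,1}
step 2: d <- max(-2, (tid * a))      {0,1}
step 3: b <- min(max(d, 3), (d % 5)) {0,1}
step 4: b <- ((tid * a) + (d + b))   {2,3}
step 5: eval ((10 - b) == -3)        {0,1,2,3}
step 6: a <- ((b + tid) // 5)        {2}
step 7: a <- (5 + (10 // -3))        {2}
step 8: b <- d                       {2}
step 9: a <- (a + (0 + -1))          {0,1,3}
step 10: a <- ((a % -3) * b)          {0,1,2,3}
step 11: d <- ((tid // -2) // -2)     {0,1,2,3}
step 12: b <- a                       {0,1,2,3}

Answer: 13 steps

d: 0,0,0,1
a: 0,-4,-6,-24
b: 0,-4,-6,-24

steps = 13; useful = 34; efficiency = 34/52 = 17/26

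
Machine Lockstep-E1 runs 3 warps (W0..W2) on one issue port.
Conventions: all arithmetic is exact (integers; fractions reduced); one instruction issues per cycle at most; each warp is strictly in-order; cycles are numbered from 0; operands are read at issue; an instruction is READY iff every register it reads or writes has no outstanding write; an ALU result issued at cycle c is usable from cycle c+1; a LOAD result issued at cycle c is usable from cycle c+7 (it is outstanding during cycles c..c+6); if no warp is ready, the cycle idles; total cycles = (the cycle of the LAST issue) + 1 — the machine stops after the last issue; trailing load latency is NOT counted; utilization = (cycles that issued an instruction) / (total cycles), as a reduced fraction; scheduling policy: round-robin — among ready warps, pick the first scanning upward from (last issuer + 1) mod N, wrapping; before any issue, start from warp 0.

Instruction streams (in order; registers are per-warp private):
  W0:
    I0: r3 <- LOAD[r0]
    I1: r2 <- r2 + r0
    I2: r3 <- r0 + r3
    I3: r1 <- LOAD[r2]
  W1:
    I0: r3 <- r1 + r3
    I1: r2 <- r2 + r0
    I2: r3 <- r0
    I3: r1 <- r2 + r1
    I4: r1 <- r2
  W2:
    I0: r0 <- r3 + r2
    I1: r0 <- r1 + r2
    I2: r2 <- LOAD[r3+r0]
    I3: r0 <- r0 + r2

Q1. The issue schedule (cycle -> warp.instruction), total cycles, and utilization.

cycle 0: W0.I0
cycle 1: W1.I0
cycle 2: W2.I0
cycle 3: W0.I1
cycle 4: W1.I1
cycle 5: W2.I1
cycle 6: W1.I2
cycle 7: W2.I2
cycle 8: W0.I2
cycle 9: W1.I3
cycle 10: W0.I3
cycle 11: W1.I4
cycle 12: idle
cycle 13: idle
cycle 14: W2.I3

Answer: 15 cycles, utilization 13/15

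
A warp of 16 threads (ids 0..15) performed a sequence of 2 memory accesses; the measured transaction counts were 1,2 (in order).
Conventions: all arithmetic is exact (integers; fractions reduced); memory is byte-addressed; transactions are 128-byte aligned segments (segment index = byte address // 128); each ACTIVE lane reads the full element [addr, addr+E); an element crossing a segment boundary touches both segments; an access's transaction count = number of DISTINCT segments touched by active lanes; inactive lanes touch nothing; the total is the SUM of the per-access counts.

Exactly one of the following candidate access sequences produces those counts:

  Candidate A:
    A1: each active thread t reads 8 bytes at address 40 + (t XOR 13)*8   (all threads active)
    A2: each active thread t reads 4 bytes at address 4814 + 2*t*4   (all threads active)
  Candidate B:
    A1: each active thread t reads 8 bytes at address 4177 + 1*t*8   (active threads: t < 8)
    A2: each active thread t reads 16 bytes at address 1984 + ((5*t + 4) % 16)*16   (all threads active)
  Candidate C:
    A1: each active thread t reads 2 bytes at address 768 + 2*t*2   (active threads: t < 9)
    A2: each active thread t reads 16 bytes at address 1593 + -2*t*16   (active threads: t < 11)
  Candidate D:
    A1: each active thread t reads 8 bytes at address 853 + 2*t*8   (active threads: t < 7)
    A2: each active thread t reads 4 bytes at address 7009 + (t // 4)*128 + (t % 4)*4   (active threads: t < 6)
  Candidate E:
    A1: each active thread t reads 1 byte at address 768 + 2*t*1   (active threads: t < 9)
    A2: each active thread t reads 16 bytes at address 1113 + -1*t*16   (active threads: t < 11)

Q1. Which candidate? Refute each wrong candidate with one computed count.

A: A1 gives 2 transactions, not 1
B: A1 gives 2 transactions, not 1
C: A2 gives 4 transactions, not 2
D: A1 gives 2 transactions, not 1
E: all counts match (1,2)

Answer: E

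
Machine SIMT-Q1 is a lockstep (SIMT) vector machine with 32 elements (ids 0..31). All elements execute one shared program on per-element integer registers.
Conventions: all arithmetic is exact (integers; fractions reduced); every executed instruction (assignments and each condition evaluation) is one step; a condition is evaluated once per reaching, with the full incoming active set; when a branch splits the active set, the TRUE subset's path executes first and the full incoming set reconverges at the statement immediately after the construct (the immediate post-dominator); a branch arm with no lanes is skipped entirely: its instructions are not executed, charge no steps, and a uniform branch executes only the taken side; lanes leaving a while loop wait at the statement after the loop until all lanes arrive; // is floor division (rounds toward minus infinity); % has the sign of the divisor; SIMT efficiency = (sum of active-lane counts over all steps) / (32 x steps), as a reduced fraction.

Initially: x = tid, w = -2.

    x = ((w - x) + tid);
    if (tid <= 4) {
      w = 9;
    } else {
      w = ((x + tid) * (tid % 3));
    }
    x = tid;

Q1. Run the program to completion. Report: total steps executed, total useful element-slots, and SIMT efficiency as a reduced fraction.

Answer: 5 steps, 128 useful, 4/5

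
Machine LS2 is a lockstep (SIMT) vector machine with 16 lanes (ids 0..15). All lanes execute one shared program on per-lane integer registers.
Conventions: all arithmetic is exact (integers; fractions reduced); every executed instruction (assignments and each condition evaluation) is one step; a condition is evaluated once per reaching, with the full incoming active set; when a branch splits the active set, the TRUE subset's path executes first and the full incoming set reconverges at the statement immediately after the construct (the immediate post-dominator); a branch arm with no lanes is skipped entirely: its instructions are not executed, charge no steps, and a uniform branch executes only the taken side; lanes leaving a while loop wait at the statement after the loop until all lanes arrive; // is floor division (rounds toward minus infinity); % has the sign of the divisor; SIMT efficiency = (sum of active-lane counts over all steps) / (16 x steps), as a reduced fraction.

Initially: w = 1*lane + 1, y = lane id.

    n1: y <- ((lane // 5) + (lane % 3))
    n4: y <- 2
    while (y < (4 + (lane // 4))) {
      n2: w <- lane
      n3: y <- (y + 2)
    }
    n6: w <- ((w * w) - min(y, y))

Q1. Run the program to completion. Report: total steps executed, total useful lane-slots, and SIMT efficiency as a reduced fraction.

Answer: 13 steps, 160 useful, 10/13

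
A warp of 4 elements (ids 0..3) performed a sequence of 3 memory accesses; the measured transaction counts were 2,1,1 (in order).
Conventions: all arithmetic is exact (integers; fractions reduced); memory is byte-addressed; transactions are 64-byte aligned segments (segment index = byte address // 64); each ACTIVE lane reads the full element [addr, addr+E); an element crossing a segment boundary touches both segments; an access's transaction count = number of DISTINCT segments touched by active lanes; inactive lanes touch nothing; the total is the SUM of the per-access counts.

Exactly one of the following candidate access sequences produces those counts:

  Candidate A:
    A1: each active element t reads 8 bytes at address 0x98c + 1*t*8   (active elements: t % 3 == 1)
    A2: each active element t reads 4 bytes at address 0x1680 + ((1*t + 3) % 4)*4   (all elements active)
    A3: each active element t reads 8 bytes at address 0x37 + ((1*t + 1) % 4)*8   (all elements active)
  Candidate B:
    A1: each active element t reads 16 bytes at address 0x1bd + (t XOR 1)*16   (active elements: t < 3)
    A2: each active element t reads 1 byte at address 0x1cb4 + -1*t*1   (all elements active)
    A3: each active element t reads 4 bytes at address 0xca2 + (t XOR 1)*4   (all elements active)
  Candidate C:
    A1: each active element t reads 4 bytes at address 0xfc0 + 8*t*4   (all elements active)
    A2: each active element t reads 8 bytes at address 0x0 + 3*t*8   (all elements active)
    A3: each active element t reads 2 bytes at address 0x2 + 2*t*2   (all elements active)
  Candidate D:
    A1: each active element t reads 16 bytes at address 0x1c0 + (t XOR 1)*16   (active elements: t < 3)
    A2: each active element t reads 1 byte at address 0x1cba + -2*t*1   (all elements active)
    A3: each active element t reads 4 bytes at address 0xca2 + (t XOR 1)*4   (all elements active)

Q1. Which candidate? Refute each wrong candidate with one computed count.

A: A1 gives 1 transaction, not 2
C: A2 gives 2 transactions, not 1
D: A1 gives 1 transaction, not 2
B: all counts match (2,1,1)

Answer: B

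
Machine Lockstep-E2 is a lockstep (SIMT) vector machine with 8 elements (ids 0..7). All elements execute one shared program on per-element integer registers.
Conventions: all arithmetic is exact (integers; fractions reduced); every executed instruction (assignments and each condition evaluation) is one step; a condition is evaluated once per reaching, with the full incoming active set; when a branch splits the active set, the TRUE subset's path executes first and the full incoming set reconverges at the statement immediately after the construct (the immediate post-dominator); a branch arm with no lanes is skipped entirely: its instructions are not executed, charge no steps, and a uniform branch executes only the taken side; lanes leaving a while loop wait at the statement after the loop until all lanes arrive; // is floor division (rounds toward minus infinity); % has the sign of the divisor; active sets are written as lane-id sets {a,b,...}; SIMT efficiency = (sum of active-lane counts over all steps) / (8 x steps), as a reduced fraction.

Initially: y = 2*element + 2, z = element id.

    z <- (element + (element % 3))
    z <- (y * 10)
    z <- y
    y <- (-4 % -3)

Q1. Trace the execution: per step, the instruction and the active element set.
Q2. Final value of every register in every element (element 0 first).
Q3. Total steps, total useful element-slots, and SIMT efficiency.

step 0: z <- (element + (element % 3)) {0,1,2,3,4,5,6,7}
step 1: z <- (y * 10)                {0,1,2,3,4,5,6,7}
step 2: z <- y                       {0,1,2,3,4,5,6,7}
step 3: y <- (-4 % -3)               {0,1,2,3,4,5,6,7}

Answer: 4 steps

y: -1,-1,-1,-1,-1,-1,-1,-1
z: 2,4,6,8,10,12,14,16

steps = 4; useful = 32; efficiency = 32/32 = 1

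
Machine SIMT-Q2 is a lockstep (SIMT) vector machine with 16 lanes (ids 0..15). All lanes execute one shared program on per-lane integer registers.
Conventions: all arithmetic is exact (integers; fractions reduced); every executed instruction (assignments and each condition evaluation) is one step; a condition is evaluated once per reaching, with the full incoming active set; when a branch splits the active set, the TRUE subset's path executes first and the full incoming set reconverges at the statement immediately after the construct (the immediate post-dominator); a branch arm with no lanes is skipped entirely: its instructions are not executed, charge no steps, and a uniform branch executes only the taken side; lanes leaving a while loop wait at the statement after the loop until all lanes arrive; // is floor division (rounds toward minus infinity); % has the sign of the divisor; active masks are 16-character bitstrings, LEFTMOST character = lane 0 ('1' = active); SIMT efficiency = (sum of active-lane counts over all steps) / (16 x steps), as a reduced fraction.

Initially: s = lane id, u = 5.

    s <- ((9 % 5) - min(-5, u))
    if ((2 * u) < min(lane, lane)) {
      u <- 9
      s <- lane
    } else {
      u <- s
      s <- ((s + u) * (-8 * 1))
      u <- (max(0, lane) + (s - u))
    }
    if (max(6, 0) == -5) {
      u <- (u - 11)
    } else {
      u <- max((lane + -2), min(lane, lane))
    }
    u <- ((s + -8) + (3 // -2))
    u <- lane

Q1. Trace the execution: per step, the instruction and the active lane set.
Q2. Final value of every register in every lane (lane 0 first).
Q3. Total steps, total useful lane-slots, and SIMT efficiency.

step 0: s <- ((9 % 5) - min(-5, u))  1111111111111111
step 1: eval ((2 * u) < min(lane, lane)) 1111111111111111
step 2: u <- 9                       0000000000011111
step 3: s <- lane                    0000000000011111
step 4: u <- s                       1111111111100000
step 5: s <- ((s + u) * (-8 * 1))    1111111111100000
step 6: u <- (max(0, lane) + (s - u)) 1111111111100000
step 7: eval (max(6, 0) == -5)       1111111111111111
step 8: u <- max((lane + -2), min(lane, lane)) 1111111111111111
step 9: u <- ((s + -8) + (3 // -2))  1111111111111111
step 10: u <- lane                    1111111111111111

Answer: 11 steps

s: -144,-144,-144,-144,-144,-144,-144,-144,-144,-144,-144,11,12,13,14,15
u: 0,1,2,3,4,5,6,7,8,9,10,11,12,13,14,15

steps = 11; useful = 139; efficiency = 139/176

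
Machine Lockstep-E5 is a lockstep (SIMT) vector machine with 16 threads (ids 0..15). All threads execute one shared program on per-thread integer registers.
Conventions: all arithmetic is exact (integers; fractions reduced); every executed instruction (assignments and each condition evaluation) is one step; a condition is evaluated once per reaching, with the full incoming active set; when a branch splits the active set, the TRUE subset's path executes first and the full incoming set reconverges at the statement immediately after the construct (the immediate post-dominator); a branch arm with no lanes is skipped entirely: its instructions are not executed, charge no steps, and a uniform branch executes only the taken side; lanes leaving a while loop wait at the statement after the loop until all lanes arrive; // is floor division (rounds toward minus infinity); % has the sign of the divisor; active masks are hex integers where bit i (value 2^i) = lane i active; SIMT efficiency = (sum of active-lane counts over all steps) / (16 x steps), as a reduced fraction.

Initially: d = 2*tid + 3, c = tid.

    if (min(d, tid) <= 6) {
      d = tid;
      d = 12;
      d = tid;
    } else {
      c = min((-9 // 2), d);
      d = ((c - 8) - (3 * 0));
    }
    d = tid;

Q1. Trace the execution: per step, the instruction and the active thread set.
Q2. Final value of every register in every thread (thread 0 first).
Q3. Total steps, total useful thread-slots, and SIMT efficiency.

step 0: eval (min(d, tid) <= 6)      0xffff
step 1: d <- tid                     0x007f
step 2: d <- 12                      0x007f
step 3: d <- tid                     0x007f
step 4: c <- min((-9 // 2), d)       0xff80
step 5: d <- ((c - 8) - (3 * 0))     0xff80
step 6: d <- tid                     0xffff

Answer: 7 steps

d: 0,1,2,3,4,5,6,7,8,9,10,11,12,13,14,15
c: 0,1,2,3,4,5,6,-5,-5,-5,-5,-5,-5,-5,-5,-5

steps = 7; useful = 71; efficiency = 71/112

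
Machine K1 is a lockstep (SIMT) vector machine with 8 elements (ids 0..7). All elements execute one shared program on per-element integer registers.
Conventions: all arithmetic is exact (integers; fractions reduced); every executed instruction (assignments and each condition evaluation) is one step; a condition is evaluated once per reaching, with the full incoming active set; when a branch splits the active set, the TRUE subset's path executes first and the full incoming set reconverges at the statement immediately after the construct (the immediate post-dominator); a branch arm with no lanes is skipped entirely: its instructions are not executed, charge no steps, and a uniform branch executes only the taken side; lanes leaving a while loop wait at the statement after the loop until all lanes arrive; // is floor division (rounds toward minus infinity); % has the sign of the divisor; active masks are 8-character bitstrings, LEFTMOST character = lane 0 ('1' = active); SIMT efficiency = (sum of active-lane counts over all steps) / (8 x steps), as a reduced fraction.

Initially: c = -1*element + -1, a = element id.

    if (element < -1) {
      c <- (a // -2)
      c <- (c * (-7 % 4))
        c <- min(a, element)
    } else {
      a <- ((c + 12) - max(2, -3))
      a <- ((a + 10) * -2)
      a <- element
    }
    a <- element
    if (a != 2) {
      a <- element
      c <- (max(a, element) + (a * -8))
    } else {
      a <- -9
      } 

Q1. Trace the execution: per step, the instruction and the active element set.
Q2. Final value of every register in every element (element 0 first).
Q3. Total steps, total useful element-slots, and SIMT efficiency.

step 0: eval (element < -1)          11111111
step 1: a <- ((c + 12) - max(2, -3)) 11111111
step 2: a <- ((a + 10) * -2)         11111111
step 3: a <- element                 11111111
step 4: a <- element                 11111111
step 5: eval (a != 2)                11111111
step 6: a <- element                 11011111
step 7: c <- (max(a, element) + (a * -8)) 11011111
step 8: a <- -9                      00100000

Answer: 9 steps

c: 0,-7,-3,-21,-28,-35,-42,-49
a: 0,1,-9,3,4,5,6,7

steps = 9; useful = 63; efficiency = 63/72 = 7/8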